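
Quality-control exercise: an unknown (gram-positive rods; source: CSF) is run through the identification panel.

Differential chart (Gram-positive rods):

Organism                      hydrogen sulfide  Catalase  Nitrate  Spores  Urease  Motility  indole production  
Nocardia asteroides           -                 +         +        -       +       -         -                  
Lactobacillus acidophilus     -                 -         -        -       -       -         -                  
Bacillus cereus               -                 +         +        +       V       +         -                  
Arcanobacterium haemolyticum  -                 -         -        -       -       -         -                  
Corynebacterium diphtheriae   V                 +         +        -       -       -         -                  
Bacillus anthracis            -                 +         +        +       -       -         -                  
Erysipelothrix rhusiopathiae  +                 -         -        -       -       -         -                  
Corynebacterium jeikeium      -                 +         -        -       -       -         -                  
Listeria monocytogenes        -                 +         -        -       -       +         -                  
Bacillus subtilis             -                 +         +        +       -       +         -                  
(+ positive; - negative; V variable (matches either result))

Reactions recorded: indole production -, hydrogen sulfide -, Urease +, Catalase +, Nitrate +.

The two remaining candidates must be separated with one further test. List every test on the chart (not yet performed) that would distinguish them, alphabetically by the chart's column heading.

indole production -: all 10 remaining candidates are consistent.
Catalase +: excludes Lactobacillus acidophilus, Arcanobacterium haemolyticum, Erysipelothrix rhusiopathiae — 7 left.
hydrogen sulfide -: all 7 remaining candidates are consistent.
Nitrate +: excludes Corynebacterium jeikeium, Listeria monocytogenes — 5 left.
Urease +: excludes Corynebacterium diphtheriae, Bacillus anthracis, Bacillus subtilis — 2 left.
Two candidates remain: Bacillus cereus and Nocardia asteroides.
  Spores: Bacillus cereus +, Nocardia asteroides - — discriminates.
  Motility: Bacillus cereus +, Nocardia asteroides - — discriminates.

Motility, Spores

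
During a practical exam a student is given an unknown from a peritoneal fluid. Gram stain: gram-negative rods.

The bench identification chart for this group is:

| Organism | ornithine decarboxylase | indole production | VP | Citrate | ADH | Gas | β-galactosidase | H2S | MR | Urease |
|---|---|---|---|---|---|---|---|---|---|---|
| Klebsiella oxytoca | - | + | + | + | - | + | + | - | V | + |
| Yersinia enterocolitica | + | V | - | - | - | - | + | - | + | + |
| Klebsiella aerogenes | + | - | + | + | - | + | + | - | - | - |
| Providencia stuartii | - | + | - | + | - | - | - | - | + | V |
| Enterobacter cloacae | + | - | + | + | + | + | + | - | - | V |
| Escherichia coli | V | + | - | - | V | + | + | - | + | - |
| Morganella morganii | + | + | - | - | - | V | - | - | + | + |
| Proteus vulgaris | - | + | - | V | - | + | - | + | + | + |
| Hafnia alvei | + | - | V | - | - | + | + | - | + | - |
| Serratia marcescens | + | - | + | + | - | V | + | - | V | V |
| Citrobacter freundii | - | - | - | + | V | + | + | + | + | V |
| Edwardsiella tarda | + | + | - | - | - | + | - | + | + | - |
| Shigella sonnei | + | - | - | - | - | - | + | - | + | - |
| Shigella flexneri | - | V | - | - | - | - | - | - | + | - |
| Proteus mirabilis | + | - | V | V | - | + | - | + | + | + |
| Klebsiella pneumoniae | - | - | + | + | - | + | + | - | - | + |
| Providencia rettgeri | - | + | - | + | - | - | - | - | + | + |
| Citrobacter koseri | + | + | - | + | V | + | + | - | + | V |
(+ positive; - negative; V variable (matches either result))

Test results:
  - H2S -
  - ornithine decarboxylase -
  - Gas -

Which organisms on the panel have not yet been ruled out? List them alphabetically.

H2S -: excludes Proteus vulgaris, Citrobacter freundii, Edwardsiella tarda, Proteus mirabilis — 14 left.
ornithine decarboxylase -: excludes 8 organisms — 6 left.
Gas -: excludes Klebsiella oxytoca, Escherichia coli, Klebsiella pneumoniae — 3 left.

Providencia rettgeri, Providencia stuartii, Shigella flexneri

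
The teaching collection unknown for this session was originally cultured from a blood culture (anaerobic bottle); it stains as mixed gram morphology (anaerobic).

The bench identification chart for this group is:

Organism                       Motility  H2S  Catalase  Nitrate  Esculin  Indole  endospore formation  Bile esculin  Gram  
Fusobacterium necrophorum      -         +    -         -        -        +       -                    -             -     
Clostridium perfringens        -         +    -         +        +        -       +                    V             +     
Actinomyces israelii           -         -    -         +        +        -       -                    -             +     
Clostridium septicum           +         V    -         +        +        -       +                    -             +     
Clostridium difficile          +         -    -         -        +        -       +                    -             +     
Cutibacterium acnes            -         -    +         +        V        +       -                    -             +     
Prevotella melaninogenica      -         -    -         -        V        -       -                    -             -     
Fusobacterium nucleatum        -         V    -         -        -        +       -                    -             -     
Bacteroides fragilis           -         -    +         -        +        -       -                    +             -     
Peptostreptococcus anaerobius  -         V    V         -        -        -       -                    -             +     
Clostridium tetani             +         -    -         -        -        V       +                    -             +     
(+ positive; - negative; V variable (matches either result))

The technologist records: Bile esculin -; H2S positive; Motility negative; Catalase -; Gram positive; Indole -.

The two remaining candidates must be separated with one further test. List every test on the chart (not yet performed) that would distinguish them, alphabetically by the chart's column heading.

endospore formation, Esculin, Nitrate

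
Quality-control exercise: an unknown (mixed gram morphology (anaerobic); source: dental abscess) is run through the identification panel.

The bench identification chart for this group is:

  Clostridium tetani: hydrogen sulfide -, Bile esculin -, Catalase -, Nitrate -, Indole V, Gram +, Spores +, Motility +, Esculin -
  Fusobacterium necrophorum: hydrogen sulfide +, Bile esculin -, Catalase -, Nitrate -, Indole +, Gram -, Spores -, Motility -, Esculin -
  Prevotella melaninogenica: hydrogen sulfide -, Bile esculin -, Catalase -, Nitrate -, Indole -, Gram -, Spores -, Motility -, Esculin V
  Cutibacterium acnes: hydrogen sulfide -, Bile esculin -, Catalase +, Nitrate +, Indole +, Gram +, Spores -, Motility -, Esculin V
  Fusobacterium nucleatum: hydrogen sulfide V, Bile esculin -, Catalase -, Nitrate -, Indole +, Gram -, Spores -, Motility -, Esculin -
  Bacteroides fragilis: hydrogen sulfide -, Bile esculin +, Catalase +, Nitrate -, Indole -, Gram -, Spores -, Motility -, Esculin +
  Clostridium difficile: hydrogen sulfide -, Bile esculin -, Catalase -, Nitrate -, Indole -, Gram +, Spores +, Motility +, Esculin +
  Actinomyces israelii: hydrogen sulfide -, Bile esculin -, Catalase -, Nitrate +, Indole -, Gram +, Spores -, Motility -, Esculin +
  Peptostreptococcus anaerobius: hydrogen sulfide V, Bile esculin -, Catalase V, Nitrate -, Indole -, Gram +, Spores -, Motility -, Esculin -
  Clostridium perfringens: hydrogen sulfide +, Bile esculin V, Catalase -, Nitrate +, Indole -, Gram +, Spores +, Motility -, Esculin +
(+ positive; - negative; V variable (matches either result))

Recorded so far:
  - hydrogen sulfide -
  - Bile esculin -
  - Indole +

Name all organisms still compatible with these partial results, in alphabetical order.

Clostridium tetani, Cutibacterium acnes, Fusobacterium nucleatum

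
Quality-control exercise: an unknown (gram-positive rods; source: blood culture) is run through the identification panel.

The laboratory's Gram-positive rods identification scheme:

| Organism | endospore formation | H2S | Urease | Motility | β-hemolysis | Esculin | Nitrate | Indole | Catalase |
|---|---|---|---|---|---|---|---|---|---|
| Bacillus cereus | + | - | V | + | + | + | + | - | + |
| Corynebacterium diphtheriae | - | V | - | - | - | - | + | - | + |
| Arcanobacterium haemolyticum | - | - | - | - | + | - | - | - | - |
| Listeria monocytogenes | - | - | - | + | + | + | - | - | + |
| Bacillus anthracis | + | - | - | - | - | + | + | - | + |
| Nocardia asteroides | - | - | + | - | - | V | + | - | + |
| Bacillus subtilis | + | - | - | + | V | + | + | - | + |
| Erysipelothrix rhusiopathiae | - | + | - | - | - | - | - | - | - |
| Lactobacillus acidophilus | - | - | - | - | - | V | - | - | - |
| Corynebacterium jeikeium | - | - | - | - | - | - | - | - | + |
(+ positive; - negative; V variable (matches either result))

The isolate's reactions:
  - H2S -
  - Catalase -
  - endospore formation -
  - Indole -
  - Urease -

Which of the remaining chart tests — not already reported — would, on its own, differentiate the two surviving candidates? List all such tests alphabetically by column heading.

β-hemolysis

H2S -: excludes Erysipelothrix rhusiopathiae — 9 left.
Indole -: all 9 remaining candidates are consistent.
Urease -: excludes Nocardia asteroides — 8 left.
endospore formation -: excludes Bacillus cereus, Bacillus anthracis, Bacillus subtilis — 5 left.
Catalase -: excludes Corynebacterium diphtheriae, Listeria monocytogenes, Corynebacterium jeikeium — 2 left.
Two candidates remain: Arcanobacterium haemolyticum and Lactobacillus acidophilus.
  Motility: - vs - — same for both, does not separate.
  β-hemolysis: Arcanobacterium haemolyticum +, Lactobacillus acidophilus - — discriminates.
  Esculin: - vs V — variable for at least one, does not separate.
  Nitrate: - vs - — same for both, does not separate.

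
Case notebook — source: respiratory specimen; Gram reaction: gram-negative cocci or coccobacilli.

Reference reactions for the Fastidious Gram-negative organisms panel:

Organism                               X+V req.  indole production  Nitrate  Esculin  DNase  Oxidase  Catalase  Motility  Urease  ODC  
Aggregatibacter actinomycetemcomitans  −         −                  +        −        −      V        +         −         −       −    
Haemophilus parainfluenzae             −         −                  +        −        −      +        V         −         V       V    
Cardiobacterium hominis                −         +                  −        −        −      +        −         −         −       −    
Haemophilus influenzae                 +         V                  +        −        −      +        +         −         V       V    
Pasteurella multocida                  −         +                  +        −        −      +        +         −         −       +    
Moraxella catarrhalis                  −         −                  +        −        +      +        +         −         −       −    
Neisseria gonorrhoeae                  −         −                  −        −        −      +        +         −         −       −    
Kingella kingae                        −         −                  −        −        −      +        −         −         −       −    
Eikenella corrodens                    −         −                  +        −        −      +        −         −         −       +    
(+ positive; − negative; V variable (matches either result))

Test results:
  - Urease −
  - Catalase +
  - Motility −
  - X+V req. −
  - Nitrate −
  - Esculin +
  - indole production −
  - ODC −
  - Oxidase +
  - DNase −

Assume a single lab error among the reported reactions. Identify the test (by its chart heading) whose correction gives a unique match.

Esculin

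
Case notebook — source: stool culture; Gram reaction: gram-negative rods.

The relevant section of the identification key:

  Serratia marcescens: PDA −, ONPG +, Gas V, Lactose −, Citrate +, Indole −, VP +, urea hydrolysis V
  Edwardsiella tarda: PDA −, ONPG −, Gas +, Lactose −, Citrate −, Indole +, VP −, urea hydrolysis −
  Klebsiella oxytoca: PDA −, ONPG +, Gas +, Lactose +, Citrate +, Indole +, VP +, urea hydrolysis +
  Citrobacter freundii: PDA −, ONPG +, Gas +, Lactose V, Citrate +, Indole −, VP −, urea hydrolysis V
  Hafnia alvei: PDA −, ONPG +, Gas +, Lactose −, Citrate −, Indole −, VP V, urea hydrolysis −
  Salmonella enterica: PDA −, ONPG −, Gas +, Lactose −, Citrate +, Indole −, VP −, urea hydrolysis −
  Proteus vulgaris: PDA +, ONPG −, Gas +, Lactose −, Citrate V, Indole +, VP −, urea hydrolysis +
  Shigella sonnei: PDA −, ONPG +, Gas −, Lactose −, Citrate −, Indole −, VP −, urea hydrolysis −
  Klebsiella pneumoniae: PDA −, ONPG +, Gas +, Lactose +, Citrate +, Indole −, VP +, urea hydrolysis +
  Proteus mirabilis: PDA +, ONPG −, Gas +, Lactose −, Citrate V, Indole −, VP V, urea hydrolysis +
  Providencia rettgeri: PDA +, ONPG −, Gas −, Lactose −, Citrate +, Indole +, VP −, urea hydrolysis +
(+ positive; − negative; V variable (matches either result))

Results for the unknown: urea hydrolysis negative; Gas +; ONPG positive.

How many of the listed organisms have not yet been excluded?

Gas +: excludes Shigella sonnei, Providencia rettgeri — 9 left.
ONPG +: excludes Edwardsiella tarda, Salmonella enterica, Proteus vulgaris, Proteus mirabilis — 5 left.
urea hydrolysis −: excludes Klebsiella oxytoca, Klebsiella pneumoniae — 3 left.
Still consistent: Citrobacter freundii, Hafnia alvei, Serratia marcescens.

3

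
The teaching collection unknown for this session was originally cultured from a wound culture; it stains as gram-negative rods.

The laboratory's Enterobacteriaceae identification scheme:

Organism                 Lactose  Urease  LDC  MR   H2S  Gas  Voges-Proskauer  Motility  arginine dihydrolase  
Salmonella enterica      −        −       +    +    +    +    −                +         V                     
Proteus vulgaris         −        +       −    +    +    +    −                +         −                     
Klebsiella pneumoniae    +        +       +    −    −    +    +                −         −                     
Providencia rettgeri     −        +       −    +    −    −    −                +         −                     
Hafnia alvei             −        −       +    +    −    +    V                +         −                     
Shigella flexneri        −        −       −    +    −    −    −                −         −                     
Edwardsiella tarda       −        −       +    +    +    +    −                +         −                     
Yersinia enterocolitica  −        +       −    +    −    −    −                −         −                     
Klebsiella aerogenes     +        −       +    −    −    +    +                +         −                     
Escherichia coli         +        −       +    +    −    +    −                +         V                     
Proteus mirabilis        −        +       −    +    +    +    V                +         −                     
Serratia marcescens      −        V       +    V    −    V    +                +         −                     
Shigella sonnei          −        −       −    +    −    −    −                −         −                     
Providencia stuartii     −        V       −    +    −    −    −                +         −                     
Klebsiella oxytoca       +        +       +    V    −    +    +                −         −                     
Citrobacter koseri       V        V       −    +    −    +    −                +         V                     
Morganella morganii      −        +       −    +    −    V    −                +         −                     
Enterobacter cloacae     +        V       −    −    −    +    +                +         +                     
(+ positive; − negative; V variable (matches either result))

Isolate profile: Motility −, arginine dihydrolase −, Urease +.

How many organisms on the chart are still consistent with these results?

Motility −: excludes 13 organisms — 5 left.
Urease +: excludes Shigella flexneri, Shigella sonnei — 3 left.
arginine dihydrolase −: all 3 remaining candidates are consistent.
Still consistent: Klebsiella oxytoca, Klebsiella pneumoniae, Yersinia enterocolitica.

3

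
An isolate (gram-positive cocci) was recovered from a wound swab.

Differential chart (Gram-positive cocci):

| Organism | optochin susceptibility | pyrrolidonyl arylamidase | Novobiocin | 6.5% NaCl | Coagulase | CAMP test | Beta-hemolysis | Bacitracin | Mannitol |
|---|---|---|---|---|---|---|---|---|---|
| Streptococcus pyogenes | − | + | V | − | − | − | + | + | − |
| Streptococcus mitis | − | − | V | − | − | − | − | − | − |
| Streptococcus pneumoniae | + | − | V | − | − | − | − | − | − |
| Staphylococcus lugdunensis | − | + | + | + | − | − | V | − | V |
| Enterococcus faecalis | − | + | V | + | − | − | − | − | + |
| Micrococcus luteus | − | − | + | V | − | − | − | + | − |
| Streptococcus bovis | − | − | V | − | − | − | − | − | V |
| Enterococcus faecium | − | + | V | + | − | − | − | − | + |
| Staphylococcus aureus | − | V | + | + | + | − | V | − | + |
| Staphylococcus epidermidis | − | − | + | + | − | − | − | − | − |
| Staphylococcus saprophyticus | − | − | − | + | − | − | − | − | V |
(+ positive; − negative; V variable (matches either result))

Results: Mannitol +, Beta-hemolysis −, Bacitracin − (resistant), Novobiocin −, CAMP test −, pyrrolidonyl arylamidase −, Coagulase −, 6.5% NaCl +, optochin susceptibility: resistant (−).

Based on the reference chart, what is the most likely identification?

Staphylococcus saprophyticus

pyrrolidonyl arylamidase −: excludes Streptococcus pyogenes, Staphylococcus lugdunensis, Enterococcus faecalis, Enterococcus faecium — 7 left.
Bacitracin −: excludes Micrococcus luteus — 6 left.
Mannitol +: excludes Streptococcus mitis, Streptococcus pneumoniae, Staphylococcus epidermidis — 3 left.
6.5% NaCl +: excludes Streptococcus bovis — 2 left.
optochin susceptibility −: all 2 remaining candidates are consistent.
Novobiocin −: excludes Staphylococcus aureus — 1 left.
Coagulase −: the one remaining candidate is consistent.
Beta-hemolysis −: the one remaining candidate is consistent.
CAMP test −: the one remaining candidate is consistent.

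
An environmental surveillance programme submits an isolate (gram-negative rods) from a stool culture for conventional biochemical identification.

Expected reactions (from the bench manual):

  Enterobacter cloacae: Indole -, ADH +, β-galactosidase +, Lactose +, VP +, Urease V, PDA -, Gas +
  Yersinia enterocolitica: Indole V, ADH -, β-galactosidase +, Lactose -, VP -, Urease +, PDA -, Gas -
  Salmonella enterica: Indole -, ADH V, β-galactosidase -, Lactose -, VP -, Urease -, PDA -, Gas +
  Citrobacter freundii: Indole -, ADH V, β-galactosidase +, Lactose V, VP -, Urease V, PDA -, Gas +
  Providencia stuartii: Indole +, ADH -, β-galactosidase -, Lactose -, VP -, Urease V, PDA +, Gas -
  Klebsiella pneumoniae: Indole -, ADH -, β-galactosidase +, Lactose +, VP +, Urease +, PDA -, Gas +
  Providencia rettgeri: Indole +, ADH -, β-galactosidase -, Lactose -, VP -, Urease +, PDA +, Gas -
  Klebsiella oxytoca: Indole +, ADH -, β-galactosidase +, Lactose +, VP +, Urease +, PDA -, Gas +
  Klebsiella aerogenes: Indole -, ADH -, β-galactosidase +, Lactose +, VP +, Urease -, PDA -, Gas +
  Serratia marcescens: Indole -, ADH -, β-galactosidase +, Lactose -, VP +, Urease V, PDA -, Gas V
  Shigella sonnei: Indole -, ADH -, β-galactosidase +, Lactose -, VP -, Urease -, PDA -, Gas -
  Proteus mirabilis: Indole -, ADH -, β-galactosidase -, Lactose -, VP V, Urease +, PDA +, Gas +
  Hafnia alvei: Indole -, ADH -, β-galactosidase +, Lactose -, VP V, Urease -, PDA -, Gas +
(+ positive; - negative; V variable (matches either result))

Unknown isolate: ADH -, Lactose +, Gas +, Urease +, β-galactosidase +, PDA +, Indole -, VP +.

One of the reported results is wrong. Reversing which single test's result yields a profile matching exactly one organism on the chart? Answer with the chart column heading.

PDA

As reported, no row in the chart matches all 8 reactions.
Reversing β-galactosidase → still no organism matches.
Reversing Gas → still no organism matches.
Reversing PDA (to -) → unique match: Klebsiella pneumoniae.
Reversing Indole → still no organism matches.
Reversing ADH → still no organism matches.
Reversing Lactose → still no organism matches.
Reversing VP → still no organism matches.
Reversing Urease → still no organism matches.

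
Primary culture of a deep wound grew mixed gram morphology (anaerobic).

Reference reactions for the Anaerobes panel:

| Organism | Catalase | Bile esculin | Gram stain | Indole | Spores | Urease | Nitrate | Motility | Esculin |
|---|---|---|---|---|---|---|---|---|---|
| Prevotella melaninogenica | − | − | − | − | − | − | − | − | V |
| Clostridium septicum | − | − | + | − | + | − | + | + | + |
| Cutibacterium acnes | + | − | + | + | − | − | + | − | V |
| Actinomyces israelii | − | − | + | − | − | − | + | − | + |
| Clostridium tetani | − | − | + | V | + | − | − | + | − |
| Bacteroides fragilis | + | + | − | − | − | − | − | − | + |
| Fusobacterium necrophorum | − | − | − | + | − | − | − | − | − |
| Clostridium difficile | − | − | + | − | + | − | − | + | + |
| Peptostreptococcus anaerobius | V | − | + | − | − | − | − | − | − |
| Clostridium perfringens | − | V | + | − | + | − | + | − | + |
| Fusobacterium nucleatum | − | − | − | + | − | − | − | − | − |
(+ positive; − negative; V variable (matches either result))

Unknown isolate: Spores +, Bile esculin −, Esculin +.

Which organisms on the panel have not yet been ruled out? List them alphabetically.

Clostridium difficile, Clostridium perfringens, Clostridium septicum

Bile esculin −: excludes Bacteroides fragilis — 10 left.
Esculin +: excludes Clostridium tetani, Fusobacterium necrophorum, Peptostreptococcus anaerobius, Fusobacterium nucleatum — 6 left.
Spores +: excludes Prevotella melaninogenica, Cutibacterium acnes, Actinomyces israelii — 3 left.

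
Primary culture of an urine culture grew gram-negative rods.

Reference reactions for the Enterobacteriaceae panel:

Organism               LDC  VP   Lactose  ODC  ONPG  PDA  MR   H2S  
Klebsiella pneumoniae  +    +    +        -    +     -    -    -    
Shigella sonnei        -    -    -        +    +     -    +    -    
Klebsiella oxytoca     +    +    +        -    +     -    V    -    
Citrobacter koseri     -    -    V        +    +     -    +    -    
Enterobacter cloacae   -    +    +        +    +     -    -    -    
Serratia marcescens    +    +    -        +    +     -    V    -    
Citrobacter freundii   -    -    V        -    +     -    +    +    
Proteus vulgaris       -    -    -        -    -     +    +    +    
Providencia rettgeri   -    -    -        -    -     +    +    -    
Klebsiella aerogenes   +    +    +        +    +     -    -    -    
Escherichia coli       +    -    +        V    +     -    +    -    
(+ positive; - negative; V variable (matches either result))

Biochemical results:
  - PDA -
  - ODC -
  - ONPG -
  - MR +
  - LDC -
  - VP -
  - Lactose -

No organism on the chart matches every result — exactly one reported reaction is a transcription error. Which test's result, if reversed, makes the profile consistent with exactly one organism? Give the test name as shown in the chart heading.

ONPG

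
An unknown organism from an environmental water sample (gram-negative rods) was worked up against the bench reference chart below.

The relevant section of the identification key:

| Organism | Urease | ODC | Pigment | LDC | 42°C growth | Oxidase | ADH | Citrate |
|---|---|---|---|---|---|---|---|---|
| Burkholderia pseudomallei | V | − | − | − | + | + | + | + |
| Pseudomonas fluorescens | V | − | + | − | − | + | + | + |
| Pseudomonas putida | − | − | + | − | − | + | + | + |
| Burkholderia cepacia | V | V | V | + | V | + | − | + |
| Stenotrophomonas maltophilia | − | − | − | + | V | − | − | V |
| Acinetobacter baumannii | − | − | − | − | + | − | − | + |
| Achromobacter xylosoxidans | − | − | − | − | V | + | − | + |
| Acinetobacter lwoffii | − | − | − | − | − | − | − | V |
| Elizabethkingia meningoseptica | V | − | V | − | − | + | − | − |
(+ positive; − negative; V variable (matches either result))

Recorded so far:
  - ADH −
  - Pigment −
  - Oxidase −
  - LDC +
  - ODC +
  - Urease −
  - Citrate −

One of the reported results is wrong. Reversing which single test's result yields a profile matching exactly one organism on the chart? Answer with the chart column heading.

As reported, no row in the chart matches all 7 reactions.
Reversing Oxidase → still no organism matches.
Reversing Pigment → still no organism matches.
Reversing Urease → still no organism matches.
Reversing ODC (to −) → unique match: Stenotrophomonas maltophilia.
Reversing ADH → still no organism matches.
Reversing Citrate → still no organism matches.
Reversing LDC → still no organism matches.

ODC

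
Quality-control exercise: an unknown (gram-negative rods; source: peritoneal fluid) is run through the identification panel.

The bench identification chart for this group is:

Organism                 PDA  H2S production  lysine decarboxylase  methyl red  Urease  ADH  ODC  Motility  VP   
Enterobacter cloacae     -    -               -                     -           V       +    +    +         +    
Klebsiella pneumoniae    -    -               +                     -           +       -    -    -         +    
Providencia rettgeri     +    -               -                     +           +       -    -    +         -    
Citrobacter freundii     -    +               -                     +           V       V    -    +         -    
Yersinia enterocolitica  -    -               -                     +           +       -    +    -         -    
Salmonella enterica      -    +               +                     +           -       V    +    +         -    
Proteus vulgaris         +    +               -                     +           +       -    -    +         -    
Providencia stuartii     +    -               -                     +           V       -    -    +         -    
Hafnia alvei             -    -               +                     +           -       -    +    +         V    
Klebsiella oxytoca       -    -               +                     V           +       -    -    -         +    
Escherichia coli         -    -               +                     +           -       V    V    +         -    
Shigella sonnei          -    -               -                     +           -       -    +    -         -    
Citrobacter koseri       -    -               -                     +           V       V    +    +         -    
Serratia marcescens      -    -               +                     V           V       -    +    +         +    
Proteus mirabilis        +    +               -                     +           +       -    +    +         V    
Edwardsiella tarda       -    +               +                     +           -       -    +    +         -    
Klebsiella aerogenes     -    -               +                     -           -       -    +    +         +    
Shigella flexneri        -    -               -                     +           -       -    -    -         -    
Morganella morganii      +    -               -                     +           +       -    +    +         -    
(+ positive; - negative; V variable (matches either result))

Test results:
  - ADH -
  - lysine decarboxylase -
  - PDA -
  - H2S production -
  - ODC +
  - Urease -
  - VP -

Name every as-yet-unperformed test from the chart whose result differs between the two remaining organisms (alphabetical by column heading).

Motility

H2S production -: excludes 5 organisms — 14 left.
VP -: excludes 5 organisms — 9 left.
ODC +: excludes Providencia rettgeri, Providencia stuartii, Shigella flexneri — 6 left.
ADH -: all 6 remaining candidates are consistent.
Urease -: excludes Yersinia enterocolitica, Morganella morganii — 4 left.
PDA -: all 4 remaining candidates are consistent.
lysine decarboxylase -: excludes Hafnia alvei, Escherichia coli — 2 left.
Two candidates remain: Citrobacter koseri and Shigella sonnei.
  methyl red: + vs + — same for both, does not separate.
  Motility: Citrobacter koseri +, Shigella sonnei - — discriminates.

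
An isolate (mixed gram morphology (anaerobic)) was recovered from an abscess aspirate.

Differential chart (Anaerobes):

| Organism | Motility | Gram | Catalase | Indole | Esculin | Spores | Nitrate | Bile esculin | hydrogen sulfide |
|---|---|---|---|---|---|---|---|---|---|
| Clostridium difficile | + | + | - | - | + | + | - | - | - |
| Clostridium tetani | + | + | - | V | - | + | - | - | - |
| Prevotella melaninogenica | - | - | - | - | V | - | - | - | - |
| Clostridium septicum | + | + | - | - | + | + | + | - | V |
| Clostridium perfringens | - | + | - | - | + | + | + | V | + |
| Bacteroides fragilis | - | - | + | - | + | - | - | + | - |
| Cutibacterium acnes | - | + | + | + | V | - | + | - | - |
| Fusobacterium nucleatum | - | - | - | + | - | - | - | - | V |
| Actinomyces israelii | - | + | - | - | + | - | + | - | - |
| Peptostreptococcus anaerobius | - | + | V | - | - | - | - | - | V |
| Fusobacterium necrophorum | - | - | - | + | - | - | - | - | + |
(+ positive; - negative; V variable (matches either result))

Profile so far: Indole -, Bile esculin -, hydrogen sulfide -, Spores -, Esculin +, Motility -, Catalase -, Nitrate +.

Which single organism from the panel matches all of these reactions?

Motility -: excludes Clostridium difficile, Clostridium tetani, Clostridium septicum — 8 left.
Esculin +: excludes Fusobacterium nucleatum, Peptostreptococcus anaerobius, Fusobacterium necrophorum — 5 left.
Nitrate +: excludes Prevotella melaninogenica, Bacteroides fragilis — 3 left.
Bile esculin -: all 3 remaining candidates are consistent.
Spores -: excludes Clostridium perfringens — 2 left.
Indole -: excludes Cutibacterium acnes — 1 left.
Catalase -: the one remaining candidate is consistent.
hydrogen sulfide -: the one remaining candidate is consistent.

Actinomyces israelii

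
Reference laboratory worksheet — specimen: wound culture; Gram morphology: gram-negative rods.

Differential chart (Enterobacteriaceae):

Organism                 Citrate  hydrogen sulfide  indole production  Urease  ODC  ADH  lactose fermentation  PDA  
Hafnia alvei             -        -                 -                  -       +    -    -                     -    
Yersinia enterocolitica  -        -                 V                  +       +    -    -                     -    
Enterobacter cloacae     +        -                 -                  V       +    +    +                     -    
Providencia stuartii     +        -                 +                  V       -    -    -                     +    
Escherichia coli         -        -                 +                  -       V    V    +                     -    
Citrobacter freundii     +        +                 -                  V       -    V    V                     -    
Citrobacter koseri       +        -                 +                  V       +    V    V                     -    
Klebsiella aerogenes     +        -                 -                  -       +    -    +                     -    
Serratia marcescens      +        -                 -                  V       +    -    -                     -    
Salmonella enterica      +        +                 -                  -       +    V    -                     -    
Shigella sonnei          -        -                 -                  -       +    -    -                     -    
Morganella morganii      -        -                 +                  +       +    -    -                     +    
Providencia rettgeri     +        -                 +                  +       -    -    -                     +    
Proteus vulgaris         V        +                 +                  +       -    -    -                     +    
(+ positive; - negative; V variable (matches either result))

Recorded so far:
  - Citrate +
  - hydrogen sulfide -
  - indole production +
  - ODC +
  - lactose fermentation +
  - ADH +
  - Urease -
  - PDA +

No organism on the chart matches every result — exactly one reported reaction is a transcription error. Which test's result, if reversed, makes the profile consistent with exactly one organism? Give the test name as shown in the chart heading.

As reported, no row in the chart matches all 8 reactions.
Reversing Citrate → still no organism matches.
Reversing Urease → still no organism matches.
Reversing lactose fermentation → still no organism matches.
Reversing ADH → still no organism matches.
Reversing indole production → still no organism matches.
Reversing hydrogen sulfide → still no organism matches.
Reversing ODC → still no organism matches.
Reversing PDA (to -) → unique match: Citrobacter koseri.

PDA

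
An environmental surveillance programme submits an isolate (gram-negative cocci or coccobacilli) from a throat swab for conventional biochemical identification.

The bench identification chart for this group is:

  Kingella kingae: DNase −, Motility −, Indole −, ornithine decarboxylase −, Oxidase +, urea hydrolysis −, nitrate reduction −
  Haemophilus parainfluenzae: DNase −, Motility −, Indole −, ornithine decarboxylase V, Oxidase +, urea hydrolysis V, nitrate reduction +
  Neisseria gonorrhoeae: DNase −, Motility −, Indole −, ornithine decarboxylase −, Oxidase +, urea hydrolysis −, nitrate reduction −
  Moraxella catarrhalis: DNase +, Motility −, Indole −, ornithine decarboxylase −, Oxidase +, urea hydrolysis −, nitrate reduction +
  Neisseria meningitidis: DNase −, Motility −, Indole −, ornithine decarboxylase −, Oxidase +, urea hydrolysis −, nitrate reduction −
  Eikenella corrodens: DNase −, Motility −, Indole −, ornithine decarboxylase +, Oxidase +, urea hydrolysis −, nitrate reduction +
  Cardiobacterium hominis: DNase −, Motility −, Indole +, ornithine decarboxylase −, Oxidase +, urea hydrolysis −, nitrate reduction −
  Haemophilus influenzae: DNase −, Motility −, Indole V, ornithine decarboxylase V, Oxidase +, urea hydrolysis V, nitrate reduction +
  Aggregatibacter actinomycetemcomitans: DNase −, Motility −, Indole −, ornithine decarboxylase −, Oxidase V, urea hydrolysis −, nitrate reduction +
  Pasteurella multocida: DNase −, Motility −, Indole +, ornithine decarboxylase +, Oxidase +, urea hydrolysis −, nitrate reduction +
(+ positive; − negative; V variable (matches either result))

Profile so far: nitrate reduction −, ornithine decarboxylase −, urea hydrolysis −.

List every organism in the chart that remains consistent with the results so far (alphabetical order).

Cardiobacterium hominis, Kingella kingae, Neisseria gonorrhoeae, Neisseria meningitidis

nitrate reduction −: excludes 6 organisms — 4 left.
urea hydrolysis −: all 4 remaining candidates are consistent.
ornithine decarboxylase −: all 4 remaining candidates are consistent.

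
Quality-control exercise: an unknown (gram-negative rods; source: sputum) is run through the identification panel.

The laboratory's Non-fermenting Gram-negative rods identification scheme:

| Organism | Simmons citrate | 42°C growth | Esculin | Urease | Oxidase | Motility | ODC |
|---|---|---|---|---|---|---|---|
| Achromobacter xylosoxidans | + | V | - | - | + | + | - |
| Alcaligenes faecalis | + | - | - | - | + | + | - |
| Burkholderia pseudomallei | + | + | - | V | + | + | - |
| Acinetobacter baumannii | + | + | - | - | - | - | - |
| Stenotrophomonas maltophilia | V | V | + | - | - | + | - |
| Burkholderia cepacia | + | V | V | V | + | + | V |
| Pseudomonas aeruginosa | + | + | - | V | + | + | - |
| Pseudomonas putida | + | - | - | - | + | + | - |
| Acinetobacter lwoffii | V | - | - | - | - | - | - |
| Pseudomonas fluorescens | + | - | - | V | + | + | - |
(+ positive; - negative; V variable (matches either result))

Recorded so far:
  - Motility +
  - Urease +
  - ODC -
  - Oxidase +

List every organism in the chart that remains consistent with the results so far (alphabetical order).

Burkholderia cepacia, Burkholderia pseudomallei, Pseudomonas aeruginosa, Pseudomonas fluorescens

Motility +: excludes Acinetobacter baumannii, Acinetobacter lwoffii — 8 left.
Oxidase +: excludes Stenotrophomonas maltophilia — 7 left.
ODC -: all 7 remaining candidates are consistent.
Urease +: excludes Achromobacter xylosoxidans, Alcaligenes faecalis, Pseudomonas putida — 4 left.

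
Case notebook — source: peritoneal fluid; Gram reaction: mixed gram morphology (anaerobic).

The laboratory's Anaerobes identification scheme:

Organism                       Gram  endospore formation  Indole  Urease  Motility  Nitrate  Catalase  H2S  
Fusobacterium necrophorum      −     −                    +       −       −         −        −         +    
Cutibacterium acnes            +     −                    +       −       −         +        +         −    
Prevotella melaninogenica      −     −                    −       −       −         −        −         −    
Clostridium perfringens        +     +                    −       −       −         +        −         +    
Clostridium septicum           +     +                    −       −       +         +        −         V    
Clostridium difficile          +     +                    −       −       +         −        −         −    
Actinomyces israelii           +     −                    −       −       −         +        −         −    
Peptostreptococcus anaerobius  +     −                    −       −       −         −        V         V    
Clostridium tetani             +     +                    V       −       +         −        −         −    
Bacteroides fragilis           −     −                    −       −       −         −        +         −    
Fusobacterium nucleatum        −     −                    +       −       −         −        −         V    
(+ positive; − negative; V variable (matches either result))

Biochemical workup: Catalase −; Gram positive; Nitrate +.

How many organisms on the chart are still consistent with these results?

3

Nitrate +: excludes 7 organisms — 4 left.
Gram +: all 4 remaining candidates are consistent.
Catalase −: excludes Cutibacterium acnes — 3 left.
Still consistent: Actinomyces israelii, Clostridium perfringens, Clostridium septicum.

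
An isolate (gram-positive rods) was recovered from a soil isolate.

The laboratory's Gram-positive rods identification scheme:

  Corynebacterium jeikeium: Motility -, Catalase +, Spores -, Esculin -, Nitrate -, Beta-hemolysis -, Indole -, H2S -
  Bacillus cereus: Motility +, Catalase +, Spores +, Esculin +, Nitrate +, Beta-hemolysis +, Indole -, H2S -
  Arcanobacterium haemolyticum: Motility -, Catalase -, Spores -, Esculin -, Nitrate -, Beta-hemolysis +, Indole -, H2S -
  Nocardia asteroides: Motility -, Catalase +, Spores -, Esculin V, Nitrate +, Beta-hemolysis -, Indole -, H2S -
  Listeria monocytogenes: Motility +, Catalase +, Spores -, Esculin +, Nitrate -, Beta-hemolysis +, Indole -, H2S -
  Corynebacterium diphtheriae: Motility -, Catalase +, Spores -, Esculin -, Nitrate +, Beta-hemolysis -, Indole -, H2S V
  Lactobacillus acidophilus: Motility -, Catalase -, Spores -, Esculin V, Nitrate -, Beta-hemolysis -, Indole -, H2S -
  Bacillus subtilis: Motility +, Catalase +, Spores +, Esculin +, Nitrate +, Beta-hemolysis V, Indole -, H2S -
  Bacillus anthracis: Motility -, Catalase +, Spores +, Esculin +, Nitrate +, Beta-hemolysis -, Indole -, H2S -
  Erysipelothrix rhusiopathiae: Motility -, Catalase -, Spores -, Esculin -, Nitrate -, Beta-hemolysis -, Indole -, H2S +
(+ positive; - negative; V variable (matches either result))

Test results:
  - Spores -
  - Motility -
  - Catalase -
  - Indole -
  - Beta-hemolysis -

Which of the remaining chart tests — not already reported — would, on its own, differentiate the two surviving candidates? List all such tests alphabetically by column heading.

H2S

Indole -: all 10 remaining candidates are consistent.
Motility -: excludes Bacillus cereus, Listeria monocytogenes, Bacillus subtilis — 7 left.
Spores -: excludes Bacillus anthracis — 6 left.
Beta-hemolysis -: excludes Arcanobacterium haemolyticum — 5 left.
Catalase -: excludes Corynebacterium jeikeium, Nocardia asteroides, Corynebacterium diphtheriae — 2 left.
Two candidates remain: Erysipelothrix rhusiopathiae and Lactobacillus acidophilus.
  Esculin: - vs V — variable for at least one, does not separate.
  Nitrate: - vs - — same for both, does not separate.
  H2S: Erysipelothrix rhusiopathiae +, Lactobacillus acidophilus - — discriminates.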